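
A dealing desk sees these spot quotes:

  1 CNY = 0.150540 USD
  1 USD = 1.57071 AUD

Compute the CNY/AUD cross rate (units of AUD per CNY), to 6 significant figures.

1 CNY × 0.150540 = 0.15054 USD
0.15054 USD × 1.57071 = 0.236455 AUD

CNY/AUD = 0.236455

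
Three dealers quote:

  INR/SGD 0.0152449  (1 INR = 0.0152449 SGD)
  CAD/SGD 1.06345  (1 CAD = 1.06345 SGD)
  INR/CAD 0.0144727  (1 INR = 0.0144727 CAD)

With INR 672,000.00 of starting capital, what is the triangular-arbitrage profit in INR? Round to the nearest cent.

Profit: INR 6,439.82

Profitable loop is INR → CAD → SGD → INR:
INR 672,000.00 × 0.0144727 = CAD 9,725.65
CAD 9,725.65 × 1.06345 = SGD 10,342.75
SGD 10,342.75 ÷ 0.0152449 = INR 678,439.82
Profit = INR 678,439.82 − INR 672,000.00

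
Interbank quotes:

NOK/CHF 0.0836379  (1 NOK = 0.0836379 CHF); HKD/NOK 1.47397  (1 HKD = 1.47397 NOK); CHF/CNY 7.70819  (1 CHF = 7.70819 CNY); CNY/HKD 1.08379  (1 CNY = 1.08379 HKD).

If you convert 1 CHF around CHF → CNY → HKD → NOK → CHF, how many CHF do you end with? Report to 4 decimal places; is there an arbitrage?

Around CHF → CNY → HKD → NOK → CHF: 1 × 7.70819 × 1.08379 × 1.47397 × 0.0836379 = 1.029886
Product > 1; profitable direction is CHF → CNY → HKD → NOK → CHF.

1.0299 (arbitrage exists)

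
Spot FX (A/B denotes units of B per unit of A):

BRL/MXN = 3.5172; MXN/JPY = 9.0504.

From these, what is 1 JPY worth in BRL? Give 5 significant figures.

1 JPY ÷ 9.0504 = 0.110492 MXN
0.110492 MXN ÷ 3.5172 = 0.0314149 BRL

JPY/BRL = 0.031415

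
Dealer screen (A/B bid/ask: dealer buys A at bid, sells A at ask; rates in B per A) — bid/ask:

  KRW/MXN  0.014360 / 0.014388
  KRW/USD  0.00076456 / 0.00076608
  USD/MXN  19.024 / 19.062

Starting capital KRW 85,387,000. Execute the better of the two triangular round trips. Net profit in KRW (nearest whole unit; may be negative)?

Net profit: KRW 931,669

Best loop KRW → USD → MXN → KRW:
KRW 85,387,000 × 0.00076456 (sell KRW at bid) = USD 65,283.48
USD 65,283.48 × 19.024 (sell USD at bid) = MXN 1,241,953.01
MXN 1,241,953.01 ÷ 0.014388 (buy KRW at ask) = KRW 86,318,669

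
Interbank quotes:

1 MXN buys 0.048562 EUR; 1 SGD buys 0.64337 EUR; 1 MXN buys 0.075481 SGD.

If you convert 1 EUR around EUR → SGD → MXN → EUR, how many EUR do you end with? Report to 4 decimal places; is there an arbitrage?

Around EUR → SGD → MXN → EUR: 1 ÷ 0.64337 ÷ 0.075481 × 0.048562 = 0.999996
Product ≈ 1 (deviation 0.000%, within rounding noise).

1.0000 (no arbitrage)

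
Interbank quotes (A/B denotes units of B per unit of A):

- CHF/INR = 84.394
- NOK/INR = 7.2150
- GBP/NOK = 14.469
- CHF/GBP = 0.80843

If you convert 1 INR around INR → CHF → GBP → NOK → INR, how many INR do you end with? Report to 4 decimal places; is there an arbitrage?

1.0000 (no arbitrage)

Around INR → CHF → GBP → NOK → INR: 1 ÷ 84.394 × 0.80843 × 14.469 × 7.2150 = 1.000013
Product ≈ 1 (deviation 0.001%, within rounding noise).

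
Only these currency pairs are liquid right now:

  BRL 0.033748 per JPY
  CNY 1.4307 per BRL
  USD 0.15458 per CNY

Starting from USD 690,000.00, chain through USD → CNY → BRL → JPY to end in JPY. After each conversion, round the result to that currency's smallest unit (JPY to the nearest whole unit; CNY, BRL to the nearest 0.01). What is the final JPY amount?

USD 690,000.00 ÷ 0.15458 = CNY 4,463,708.11
CNY 4,463,708.11 ÷ 1.4307 = BRL 3,119,946.96
BRL 3,119,946.96 ÷ 0.033748 = JPY 92,448,351

JPY 92,448,351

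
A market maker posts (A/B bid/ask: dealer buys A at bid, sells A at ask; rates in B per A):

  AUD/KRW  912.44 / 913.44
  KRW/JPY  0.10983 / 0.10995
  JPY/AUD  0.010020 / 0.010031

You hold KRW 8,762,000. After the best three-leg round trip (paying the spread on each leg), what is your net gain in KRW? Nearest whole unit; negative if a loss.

Net profit: KRW 36,249

Best loop KRW → JPY → AUD → KRW:
KRW 8,762,000 × 0.10983 (sell KRW at bid) = JPY 962,330
JPY 962,330 × 0.010020 (sell JPY at bid) = AUD 9,642.55
AUD 9,642.55 × 912.44 (sell AUD at bid) = KRW 8,798,249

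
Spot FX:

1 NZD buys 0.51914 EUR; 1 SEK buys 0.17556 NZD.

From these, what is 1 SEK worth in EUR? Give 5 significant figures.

SEK/EUR = 0.091140

1 SEK × 0.17556 = 0.17556 NZD
0.17556 NZD × 0.51914 = 0.0911402 EUR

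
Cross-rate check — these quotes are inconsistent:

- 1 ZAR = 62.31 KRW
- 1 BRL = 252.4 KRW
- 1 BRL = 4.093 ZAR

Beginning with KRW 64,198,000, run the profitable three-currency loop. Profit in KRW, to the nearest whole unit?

Profitable loop is KRW → BRL → ZAR → KRW:
KRW 64,198,000 ÷ 252.4 = BRL 254,350.24
BRL 254,350.24 × 4.093 = ZAR 1,041,055.52
ZAR 1,041,055.52 × 62.31 = KRW 64,868,170
Profit = KRW 64,868,170 − KRW 64,198,000

Profit: KRW 670,170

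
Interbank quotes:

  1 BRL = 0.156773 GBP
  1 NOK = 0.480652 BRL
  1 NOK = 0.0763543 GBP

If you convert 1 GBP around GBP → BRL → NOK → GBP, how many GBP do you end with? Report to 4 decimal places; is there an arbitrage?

1.0133 (arbitrage exists)

Around GBP → BRL → NOK → GBP: 1 ÷ 0.156773 ÷ 0.480652 × 0.0763543 = 1.013285
Product > 1; profitable direction is GBP → BRL → NOK → GBP.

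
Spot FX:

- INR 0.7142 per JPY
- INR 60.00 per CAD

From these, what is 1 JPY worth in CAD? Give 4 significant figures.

1 JPY × 0.7142 = 0.7142 INR
0.7142 INR ÷ 60.00 = 0.0119033 CAD

JPY/CAD = 0.01190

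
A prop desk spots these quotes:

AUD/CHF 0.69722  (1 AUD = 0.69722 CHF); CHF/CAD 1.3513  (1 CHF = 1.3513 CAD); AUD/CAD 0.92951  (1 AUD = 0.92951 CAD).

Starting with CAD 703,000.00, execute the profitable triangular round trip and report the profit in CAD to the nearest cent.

Profitable loop is CAD → AUD → CHF → CAD:
CAD 703,000.00 ÷ 0.92951 = AUD 756,312.47
AUD 756,312.47 × 0.69722 = CHF 527,316.18
CHF 527,316.18 × 1.3513 = CAD 712,562.35
Profit = CAD 712,562.35 − CAD 703,000.00

Profit: CAD 9,562.35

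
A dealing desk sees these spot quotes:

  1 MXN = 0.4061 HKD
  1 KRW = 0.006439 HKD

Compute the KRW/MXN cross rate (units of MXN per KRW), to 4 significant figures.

1 KRW × 0.006439 = 0.006439 HKD
0.006439 HKD ÷ 0.4061 = 0.0158557 MXN

KRW/MXN = 0.01586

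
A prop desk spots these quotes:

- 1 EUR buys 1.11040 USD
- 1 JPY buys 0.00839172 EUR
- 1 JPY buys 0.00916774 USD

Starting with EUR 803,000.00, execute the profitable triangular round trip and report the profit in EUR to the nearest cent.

Profit: EUR 13,175.77

Profitable loop is EUR → USD → JPY → EUR:
EUR 803,000.00 × 1.11040 = USD 891,651.20
USD 891,651.20 ÷ 0.00916774 = JPY 97,259,652
JPY 97,259,652 × 0.00839172 = EUR 816,175.77
Profit = EUR 816,175.77 − EUR 803,000.00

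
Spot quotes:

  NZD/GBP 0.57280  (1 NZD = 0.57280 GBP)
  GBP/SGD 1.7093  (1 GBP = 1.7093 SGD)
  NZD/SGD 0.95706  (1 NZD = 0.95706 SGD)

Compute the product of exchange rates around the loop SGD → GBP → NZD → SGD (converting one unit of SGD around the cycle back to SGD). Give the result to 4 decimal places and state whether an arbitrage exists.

0.9775 (arbitrage exists)

Around SGD → GBP → NZD → SGD: 1 ÷ 1.7093 ÷ 0.57280 × 0.95706 = 0.977502
Product < 1; profitable direction is SGD → NZD → GBP → SGD.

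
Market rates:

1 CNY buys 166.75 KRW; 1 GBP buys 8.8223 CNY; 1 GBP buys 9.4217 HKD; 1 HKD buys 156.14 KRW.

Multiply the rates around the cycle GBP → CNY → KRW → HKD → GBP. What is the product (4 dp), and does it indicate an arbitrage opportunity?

Around GBP → CNY → KRW → HKD → GBP: 1 × 8.8223 × 166.75 ÷ 156.14 ÷ 9.4217 = 1.000010
Product ≈ 1 (deviation 0.001%, within rounding noise).

1.0000 (no arbitrage)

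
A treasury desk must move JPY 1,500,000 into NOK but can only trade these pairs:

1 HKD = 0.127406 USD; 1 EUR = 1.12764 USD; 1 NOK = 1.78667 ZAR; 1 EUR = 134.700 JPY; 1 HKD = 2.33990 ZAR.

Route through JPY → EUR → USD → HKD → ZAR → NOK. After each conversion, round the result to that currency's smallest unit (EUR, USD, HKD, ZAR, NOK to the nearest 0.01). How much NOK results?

JPY 1,500,000 ÷ 134.700 = EUR 11,135.86
EUR 11,135.86 × 1.12764 = USD 12,557.24
USD 12,557.24 ÷ 0.127406 = HKD 98,560.82
HKD 98,560.82 × 2.33990 = ZAR 230,622.46
ZAR 230,622.46 ÷ 1.78667 = NOK 129,079.49

NOK 129,079.49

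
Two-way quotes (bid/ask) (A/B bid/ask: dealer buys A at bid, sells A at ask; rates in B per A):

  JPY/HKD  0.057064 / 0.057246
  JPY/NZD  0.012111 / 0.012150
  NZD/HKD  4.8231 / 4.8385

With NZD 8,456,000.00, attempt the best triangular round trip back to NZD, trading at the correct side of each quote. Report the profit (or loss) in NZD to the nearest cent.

Best loop NZD → HKD → JPY → NZD:
NZD 8,456,000.00 × 4.8231 (sell NZD at bid) = HKD 40,784,133.60
HKD 40,784,133.60 ÷ 0.057246 (buy JPY at ask) = JPY 712,436,390
JPY 712,436,390 × 0.012111 (sell JPY at bid) = NZD 8,628,317.12

Net profit: NZD 172,317.12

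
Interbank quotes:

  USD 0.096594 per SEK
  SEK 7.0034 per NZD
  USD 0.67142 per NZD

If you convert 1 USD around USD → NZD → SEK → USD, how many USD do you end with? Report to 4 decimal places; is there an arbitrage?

1.0075 (arbitrage exists)

Around USD → NZD → SEK → USD: 1 ÷ 0.67142 × 7.0034 × 0.096594 = 1.007546
Product > 1; profitable direction is USD → NZD → SEK → USD.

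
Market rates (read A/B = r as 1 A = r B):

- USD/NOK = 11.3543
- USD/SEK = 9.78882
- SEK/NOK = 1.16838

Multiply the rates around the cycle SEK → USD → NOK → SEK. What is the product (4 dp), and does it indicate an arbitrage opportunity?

Around SEK → USD → NOK → SEK: 1 ÷ 9.78882 × 11.3543 ÷ 1.16838 = 0.992764
Product < 1; profitable direction is SEK → NOK → USD → SEK.

0.9928 (arbitrage exists)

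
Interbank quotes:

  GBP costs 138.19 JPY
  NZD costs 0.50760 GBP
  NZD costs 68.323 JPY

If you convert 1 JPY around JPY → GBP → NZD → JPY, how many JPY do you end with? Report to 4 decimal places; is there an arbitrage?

0.9740 (arbitrage exists)

Around JPY → GBP → NZD → JPY: 1 ÷ 138.19 ÷ 0.50760 × 68.323 = 0.974022
Product < 1; profitable direction is JPY → NZD → GBP → JPY.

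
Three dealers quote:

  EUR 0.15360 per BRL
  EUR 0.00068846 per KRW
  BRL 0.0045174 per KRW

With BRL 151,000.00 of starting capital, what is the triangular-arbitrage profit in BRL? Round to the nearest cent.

Profitable loop is BRL → EUR → KRW → BRL:
BRL 151,000.00 × 0.15360 = EUR 23,193.60
EUR 23,193.60 ÷ 0.00068846 = KRW 33,689,103
KRW 33,689,103 × 0.0045174 = BRL 152,187.15
Profit = BRL 152,187.15 − BRL 151,000.00

Profit: BRL 1,187.15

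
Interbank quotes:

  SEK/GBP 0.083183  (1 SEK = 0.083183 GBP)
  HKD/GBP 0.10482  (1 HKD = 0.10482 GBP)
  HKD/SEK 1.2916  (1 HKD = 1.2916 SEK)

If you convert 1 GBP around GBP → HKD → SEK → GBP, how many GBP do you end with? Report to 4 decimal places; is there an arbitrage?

Around GBP → HKD → SEK → GBP: 1 ÷ 0.10482 × 1.2916 × 0.083183 = 1.024987
Product > 1; profitable direction is GBP → HKD → SEK → GBP.

1.0250 (arbitrage exists)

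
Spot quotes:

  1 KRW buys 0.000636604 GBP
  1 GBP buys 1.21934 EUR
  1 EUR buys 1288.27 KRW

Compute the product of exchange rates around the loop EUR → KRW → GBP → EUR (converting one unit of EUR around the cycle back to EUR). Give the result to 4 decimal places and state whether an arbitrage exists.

1.0000 (no arbitrage)

Around EUR → KRW → GBP → EUR: 1 × 1288.27 × 0.000636604 × 1.21934 = 1.000002
Product ≈ 1 (deviation 0.000%, within rounding noise).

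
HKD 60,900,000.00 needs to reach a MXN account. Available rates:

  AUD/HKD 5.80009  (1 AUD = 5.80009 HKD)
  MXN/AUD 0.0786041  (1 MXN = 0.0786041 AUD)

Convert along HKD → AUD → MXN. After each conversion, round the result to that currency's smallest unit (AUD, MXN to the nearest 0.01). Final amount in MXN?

HKD 60,900,000.00 ÷ 5.80009 = AUD 10,499,837.07
AUD 10,499,837.07 ÷ 0.0786041 = MXN 133,578,745.51

MXN 133,578,745.51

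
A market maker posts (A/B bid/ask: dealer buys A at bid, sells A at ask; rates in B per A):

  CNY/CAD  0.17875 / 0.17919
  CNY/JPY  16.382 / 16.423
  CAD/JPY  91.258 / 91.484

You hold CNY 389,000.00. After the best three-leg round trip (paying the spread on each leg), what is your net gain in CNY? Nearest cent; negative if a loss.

Best loop CNY → JPY → CAD → CNY:
CNY 389,000.00 × 16.382 (sell CNY at bid) = JPY 6,372,598
JPY 6,372,598 ÷ 91.484 (buy CAD at ask) = CAD 69,658.06
CAD 69,658.06 ÷ 0.17919 (buy CNY at ask) = CNY 388,738.55

Net result: CNY -261.45 (no profitable arbitrage after spreads)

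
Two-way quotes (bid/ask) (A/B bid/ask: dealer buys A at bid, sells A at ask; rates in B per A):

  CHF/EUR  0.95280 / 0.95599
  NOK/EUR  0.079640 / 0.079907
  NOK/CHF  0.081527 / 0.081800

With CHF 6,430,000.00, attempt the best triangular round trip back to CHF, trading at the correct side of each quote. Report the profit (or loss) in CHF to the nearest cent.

Net profit: CHF 118,405.60

Best loop CHF → NOK → EUR → CHF:
CHF 6,430,000.00 ÷ 0.081800 (buy NOK at ask) = NOK 78,606,356.97
NOK 78,606,356.97 × 0.079640 (sell NOK at bid) = EUR 6,260,210.27
EUR 6,260,210.27 ÷ 0.95599 (buy CHF at ask) = CHF 6,548,405.60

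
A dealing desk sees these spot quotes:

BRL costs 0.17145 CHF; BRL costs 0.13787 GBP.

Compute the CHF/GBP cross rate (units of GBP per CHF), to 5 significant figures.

CHF/GBP = 0.80414

1 CHF ÷ 0.17145 = 5.8326 BRL
5.8326 BRL × 0.13787 = 0.804141 GBP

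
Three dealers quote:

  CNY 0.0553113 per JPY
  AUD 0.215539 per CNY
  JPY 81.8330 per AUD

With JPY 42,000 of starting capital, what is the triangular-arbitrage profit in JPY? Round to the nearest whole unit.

Profitable loop is JPY → AUD → CNY → JPY:
JPY 42,000 ÷ 81.8330 = AUD 513.24
AUD 513.24 ÷ 0.215539 = CNY 2,381.19
CNY 2,381.19 ÷ 0.0553113 = JPY 43,051
Profit = JPY 43,051 − JPY 42,000

Profit: JPY 1,051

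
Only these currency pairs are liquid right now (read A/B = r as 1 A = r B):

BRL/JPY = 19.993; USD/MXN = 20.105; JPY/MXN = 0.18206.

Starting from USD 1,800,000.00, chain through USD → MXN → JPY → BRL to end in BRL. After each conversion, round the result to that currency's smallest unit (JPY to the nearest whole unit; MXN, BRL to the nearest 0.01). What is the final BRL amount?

BRL 9,942,236.23

USD 1,800,000.00 × 20.105 = MXN 36,189,000.00
MXN 36,189,000.00 ÷ 0.18206 = JPY 198,775,129
JPY 198,775,129 ÷ 19.993 = BRL 9,942,236.23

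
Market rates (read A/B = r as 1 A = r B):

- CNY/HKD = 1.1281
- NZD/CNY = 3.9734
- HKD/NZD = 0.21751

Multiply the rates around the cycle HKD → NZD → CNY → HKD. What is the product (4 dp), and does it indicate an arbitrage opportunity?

0.9750 (arbitrage exists)

Around HKD → NZD → CNY → HKD: 1 × 0.21751 × 3.9734 × 1.1281 = 0.974965
Product < 1; profitable direction is HKD → CNY → NZD → HKD.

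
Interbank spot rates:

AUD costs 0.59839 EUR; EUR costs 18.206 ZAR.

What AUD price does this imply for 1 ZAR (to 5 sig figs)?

ZAR/AUD = 0.091791

1 ZAR ÷ 18.206 = 0.0549269 EUR
0.0549269 EUR ÷ 0.59839 = 0.0917912 AUD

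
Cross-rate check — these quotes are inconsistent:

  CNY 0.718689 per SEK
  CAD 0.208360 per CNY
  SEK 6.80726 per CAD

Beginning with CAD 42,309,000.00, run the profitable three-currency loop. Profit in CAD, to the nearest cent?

Profitable loop is CAD → SEK → CNY → CAD:
CAD 42,309,000.00 × 6.80726 = SEK 288,008,363.34
SEK 288,008,363.34 × 0.718689 = CNY 206,988,442.64
CNY 206,988,442.64 × 0.208360 = CAD 43,128,111.91
Profit = CAD 43,128,111.91 − CAD 42,309,000.00

Profit: CAD 819,111.91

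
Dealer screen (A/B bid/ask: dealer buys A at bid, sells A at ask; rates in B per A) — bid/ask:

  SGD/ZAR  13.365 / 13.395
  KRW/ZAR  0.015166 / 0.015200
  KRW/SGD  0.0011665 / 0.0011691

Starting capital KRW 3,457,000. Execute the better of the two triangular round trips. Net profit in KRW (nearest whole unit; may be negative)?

Best loop KRW → SGD → ZAR → KRW:
KRW 3,457,000 × 0.0011665 (sell KRW at bid) = SGD 4,032.59
SGD 4,032.59 × 13.365 (sell SGD at bid) = ZAR 53,895.57
ZAR 53,895.57 ÷ 0.015200 (buy KRW at ask) = KRW 3,545,761

Net profit: KRW 88,761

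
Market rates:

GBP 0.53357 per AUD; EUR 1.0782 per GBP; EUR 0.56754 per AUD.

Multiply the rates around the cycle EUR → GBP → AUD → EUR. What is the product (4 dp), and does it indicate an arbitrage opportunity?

0.9865 (arbitrage exists)

Around EUR → GBP → AUD → EUR: 1 ÷ 1.0782 ÷ 0.53357 × 0.56754 = 0.986520
Product < 1; profitable direction is EUR → AUD → GBP → EUR.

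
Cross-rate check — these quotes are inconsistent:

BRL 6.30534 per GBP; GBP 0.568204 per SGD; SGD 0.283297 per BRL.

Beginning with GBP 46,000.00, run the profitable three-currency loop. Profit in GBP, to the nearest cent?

Profitable loop is GBP → BRL → SGD → GBP:
GBP 46,000.00 × 6.30534 = BRL 290,045.64
BRL 290,045.64 × 0.283297 = SGD 82,169.06
SGD 82,169.06 × 0.568204 = GBP 46,688.79
Profit = GBP 46,688.79 − GBP 46,000.00

Profit: GBP 688.79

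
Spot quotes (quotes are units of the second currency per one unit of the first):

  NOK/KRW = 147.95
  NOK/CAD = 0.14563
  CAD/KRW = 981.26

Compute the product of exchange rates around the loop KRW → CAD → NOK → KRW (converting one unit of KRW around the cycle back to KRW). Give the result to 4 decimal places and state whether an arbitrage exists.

Around KRW → CAD → NOK → KRW: 1 ÷ 981.26 ÷ 0.14563 × 147.95 = 1.035333
Product > 1; profitable direction is KRW → CAD → NOK → KRW.

1.0353 (arbitrage exists)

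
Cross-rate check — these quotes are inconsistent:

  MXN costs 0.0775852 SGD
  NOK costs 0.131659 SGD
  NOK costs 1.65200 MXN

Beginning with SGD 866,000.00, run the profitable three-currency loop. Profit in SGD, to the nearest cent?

Profitable loop is SGD → MXN → NOK → SGD:
SGD 866,000.00 ÷ 0.0775852 = MXN 11,161,922.63
MXN 11,161,922.63 ÷ 1.65200 = NOK 6,756,611.76
NOK 6,756,611.76 × 0.131659 = SGD 889,568.75
Profit = SGD 889,568.75 − SGD 866,000.00

Profit: SGD 23,568.75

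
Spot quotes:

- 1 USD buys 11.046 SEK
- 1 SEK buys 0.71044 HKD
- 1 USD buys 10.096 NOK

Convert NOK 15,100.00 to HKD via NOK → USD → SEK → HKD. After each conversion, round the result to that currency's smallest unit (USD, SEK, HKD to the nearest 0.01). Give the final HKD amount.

NOK 15,100.00 ÷ 10.096 = USD 1,495.64
USD 1,495.64 × 11.046 = SEK 16,520.84
SEK 16,520.84 × 0.71044 = HKD 11,737.07

HKD 11,737.07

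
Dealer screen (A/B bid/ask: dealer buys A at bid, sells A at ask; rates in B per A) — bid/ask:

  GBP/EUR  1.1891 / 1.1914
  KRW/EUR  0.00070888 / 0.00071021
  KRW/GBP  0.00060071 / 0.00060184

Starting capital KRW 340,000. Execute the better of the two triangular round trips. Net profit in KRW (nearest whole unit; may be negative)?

Best loop KRW → GBP → EUR → KRW:
KRW 340,000 × 0.00060071 (sell KRW at bid) = GBP 204.24
GBP 204.24 × 1.1891 (sell GBP at bid) = EUR 242.86
EUR 242.86 ÷ 0.00071021 (buy KRW at ask) = KRW 341,960

Net profit: KRW 1,960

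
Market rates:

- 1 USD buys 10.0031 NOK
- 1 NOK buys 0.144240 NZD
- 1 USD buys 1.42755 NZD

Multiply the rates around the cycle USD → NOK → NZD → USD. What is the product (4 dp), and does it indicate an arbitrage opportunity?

1.0107 (arbitrage exists)

Around USD → NOK → NZD → USD: 1 × 10.0031 × 0.144240 ÷ 1.42755 = 1.010716
Product > 1; profitable direction is USD → NOK → NZD → USD.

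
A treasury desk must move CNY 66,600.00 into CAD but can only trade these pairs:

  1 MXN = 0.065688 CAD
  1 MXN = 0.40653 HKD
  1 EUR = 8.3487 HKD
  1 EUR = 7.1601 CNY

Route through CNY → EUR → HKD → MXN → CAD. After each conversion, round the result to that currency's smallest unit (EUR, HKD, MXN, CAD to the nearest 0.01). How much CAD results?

CNY 66,600.00 ÷ 7.1601 = EUR 9,301.55
EUR 9,301.55 × 8.3487 = HKD 77,655.85
HKD 77,655.85 ÷ 0.40653 = MXN 191,021.20
MXN 191,021.20 × 0.065688 = CAD 12,547.80

CAD 12,547.80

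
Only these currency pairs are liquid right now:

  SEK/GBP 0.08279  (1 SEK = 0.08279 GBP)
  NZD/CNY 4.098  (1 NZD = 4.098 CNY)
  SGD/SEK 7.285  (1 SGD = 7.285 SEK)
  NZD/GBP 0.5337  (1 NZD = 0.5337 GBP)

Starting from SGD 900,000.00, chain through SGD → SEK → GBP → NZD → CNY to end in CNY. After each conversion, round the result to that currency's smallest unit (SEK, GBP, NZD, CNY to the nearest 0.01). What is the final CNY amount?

CNY 4,167,971.14

SGD 900,000.00 × 7.285 = SEK 6,556,500.00
SEK 6,556,500.00 × 0.08279 = GBP 542,812.64
GBP 542,812.64 ÷ 0.5337 = NZD 1,017,074.46
NZD 1,017,074.46 × 4.098 = CNY 4,167,971.14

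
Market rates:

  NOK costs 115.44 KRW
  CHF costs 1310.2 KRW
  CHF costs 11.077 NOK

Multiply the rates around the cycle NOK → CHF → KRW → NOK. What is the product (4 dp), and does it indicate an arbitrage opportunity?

Around NOK → CHF → KRW → NOK: 1 ÷ 11.077 × 1310.2 ÷ 115.44 = 1.024611
Product > 1; profitable direction is NOK → CHF → KRW → NOK.

1.0246 (arbitrage exists)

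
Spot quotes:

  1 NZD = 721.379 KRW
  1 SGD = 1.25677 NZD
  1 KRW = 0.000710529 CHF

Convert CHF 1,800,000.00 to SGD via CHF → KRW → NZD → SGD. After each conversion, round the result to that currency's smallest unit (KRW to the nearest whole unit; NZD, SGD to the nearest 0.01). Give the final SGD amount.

CHF 1,800,000.00 ÷ 0.000710529 = KRW 2,533,323,763
KRW 2,533,323,763 ÷ 721.379 = NZD 3,511,779.19
NZD 3,511,779.19 ÷ 1.25677 = SGD 2,794,289.48

SGD 2,794,289.48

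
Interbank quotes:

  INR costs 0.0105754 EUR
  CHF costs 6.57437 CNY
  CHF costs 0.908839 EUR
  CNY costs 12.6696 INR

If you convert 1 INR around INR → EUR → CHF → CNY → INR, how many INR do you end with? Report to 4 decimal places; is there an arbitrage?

Around INR → EUR → CHF → CNY → INR: 1 × 0.0105754 ÷ 0.908839 × 6.57437 × 12.6696 = 0.969230
Product < 1; profitable direction is INR → CNY → CHF → EUR → INR.

0.9692 (arbitrage exists)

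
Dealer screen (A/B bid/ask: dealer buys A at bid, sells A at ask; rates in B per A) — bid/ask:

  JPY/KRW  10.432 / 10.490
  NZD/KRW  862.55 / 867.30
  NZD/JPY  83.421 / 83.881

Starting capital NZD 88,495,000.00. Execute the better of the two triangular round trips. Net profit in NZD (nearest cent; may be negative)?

Best loop NZD → JPY → KRW → NZD:
NZD 88,495,000.00 × 83.421 (sell NZD at bid) = JPY 7,382,341,395
JPY 7,382,341,395 × 10.432 (sell JPY at bid) = KRW 77,012,585,433
KRW 77,012,585,433 ÷ 867.30 (buy NZD at ask) = NZD 88,795,786.27

Net profit: NZD 300,786.27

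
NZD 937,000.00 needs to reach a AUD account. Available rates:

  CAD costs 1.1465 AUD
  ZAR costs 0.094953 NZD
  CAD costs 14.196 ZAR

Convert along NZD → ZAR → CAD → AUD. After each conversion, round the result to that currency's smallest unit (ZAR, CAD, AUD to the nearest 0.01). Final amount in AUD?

NZD 937,000.00 ÷ 0.094953 = ZAR 9,868,039.98
ZAR 9,868,039.98 ÷ 14.196 = CAD 695,128.20
CAD 695,128.20 × 1.1465 = AUD 796,964.48

AUD 796,964.48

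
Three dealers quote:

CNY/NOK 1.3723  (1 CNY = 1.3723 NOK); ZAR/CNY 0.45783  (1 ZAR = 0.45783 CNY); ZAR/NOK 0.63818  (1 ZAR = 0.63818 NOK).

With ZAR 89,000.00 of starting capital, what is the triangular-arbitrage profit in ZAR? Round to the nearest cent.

Profit: ZAR 1,402.38

Profitable loop is ZAR → NOK → CNY → ZAR:
ZAR 89,000.00 × 0.63818 = NOK 56,798.02
NOK 56,798.02 ÷ 1.3723 = CNY 41,388.92
CNY 41,388.92 ÷ 0.45783 = ZAR 90,402.38
Profit = ZAR 90,402.38 − ZAR 89,000.00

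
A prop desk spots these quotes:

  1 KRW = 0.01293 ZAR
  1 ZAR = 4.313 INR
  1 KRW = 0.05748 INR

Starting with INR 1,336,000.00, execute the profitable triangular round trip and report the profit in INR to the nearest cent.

Profitable loop is INR → ZAR → KRW → INR:
INR 1,336,000.00 ÷ 4.313 = ZAR 309,761.19
ZAR 309,761.19 ÷ 0.01293 = KRW 23,956,782
KRW 23,956,782 × 0.05748 = INR 1,377,035.81
Profit = INR 1,377,035.81 − INR 1,336,000.00

Profit: INR 41,035.81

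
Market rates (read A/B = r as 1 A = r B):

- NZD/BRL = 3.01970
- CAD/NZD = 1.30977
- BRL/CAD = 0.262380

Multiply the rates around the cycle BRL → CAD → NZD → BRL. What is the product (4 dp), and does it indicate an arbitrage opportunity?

1.0377 (arbitrage exists)

Around BRL → CAD → NZD → BRL: 1 × 0.262380 × 1.30977 × 3.01970 = 1.037742
Product > 1; profitable direction is BRL → CAD → NZD → BRL.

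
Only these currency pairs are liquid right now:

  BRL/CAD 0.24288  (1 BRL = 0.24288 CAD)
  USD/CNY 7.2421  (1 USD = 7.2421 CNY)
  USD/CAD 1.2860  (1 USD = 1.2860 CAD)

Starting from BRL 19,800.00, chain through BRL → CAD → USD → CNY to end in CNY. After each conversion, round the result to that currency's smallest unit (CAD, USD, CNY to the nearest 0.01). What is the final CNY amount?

BRL 19,800.00 × 0.24288 = CAD 4,809.02
CAD 4,809.02 ÷ 1.2860 = USD 3,739.52
USD 3,739.52 × 7.2421 = CNY 27,081.98

CNY 27,081.98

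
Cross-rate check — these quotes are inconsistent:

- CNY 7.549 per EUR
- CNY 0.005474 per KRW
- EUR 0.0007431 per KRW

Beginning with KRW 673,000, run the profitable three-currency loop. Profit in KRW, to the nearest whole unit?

Profit: KRW 16,679

Profitable loop is KRW → EUR → CNY → KRW:
KRW 673,000 × 0.0007431 = EUR 500.11
EUR 500.11 × 7.549 = CNY 3,775.30
CNY 3,775.30 ÷ 0.005474 = KRW 689,679
Profit = KRW 689,679 − KRW 673,000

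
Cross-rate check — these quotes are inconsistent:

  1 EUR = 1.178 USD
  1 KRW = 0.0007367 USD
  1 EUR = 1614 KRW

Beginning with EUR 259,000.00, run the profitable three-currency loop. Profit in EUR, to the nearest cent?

Profit: EUR 2,425.94

Profitable loop is EUR → KRW → USD → EUR:
EUR 259,000.00 × 1614 = KRW 418,026,000
KRW 418,026,000 × 0.0007367 = USD 307,959.75
USD 307,959.75 ÷ 1.178 = EUR 261,425.94
Profit = EUR 261,425.94 − EUR 259,000.00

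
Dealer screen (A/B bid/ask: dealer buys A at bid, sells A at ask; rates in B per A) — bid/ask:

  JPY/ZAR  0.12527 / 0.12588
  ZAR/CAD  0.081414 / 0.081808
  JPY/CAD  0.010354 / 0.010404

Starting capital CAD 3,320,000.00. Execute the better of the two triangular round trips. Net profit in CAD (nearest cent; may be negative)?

Best loop CAD → ZAR → JPY → CAD:
CAD 3,320,000.00 ÷ 0.081808 (buy ZAR at ask) = ZAR 40,582,828.09
ZAR 40,582,828.09 ÷ 0.12588 (buy JPY at ask) = JPY 322,392,978
JPY 322,392,978 × 0.010354 (sell JPY at bid) = CAD 3,338,056.90

Net profit: CAD 18,056.90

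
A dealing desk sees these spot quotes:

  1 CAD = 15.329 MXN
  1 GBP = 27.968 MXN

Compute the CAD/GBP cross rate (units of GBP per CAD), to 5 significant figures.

1 CAD × 15.329 = 15.329 MXN
15.329 MXN ÷ 27.968 = 0.548091 GBP

CAD/GBP = 0.54809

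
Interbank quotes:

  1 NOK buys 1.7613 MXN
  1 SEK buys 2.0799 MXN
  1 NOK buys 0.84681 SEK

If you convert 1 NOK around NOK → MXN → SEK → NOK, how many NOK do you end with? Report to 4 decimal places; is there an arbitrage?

1.0000 (no arbitrage)

Around NOK → MXN → SEK → NOK: 1 × 1.7613 ÷ 2.0799 ÷ 0.84681 = 1.000011
Product ≈ 1 (deviation 0.001%, within rounding noise).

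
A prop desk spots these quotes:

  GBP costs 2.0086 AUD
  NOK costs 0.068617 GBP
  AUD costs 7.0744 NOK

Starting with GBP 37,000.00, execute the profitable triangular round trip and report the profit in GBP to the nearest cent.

Profit: GBP 947.83

Profitable loop is GBP → NOK → AUD → GBP:
GBP 37,000.00 ÷ 0.068617 = NOK 539,224.97
NOK 539,224.97 ÷ 7.0744 = AUD 76,222.01
AUD 76,222.01 ÷ 2.0086 = GBP 37,947.83
Profit = GBP 37,947.83 − GBP 37,000.00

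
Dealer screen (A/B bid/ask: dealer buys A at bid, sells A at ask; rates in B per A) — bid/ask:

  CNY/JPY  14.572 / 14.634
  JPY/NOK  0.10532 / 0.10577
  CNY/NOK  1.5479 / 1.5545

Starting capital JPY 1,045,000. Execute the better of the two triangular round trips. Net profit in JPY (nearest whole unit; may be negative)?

Best loop JPY → CNY → NOK → JPY:
JPY 1,045,000 ÷ 14.634 (buy CNY at ask) = CNY 71,409.05
CNY 71,409.05 × 1.5479 (sell CNY at bid) = NOK 110,534.06
NOK 110,534.06 ÷ 0.10577 (buy JPY at ask) = JPY 1,045,042

Net profit: JPY 42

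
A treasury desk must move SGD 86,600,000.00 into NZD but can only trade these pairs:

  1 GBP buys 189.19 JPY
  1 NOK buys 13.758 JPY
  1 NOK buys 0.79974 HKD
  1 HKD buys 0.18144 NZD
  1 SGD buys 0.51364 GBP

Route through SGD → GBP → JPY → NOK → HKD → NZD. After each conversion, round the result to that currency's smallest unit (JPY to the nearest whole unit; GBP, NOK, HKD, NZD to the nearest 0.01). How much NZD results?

SGD 86,600,000.00 × 0.51364 = GBP 44,481,224.00
GBP 44,481,224.00 × 189.19 = JPY 8,415,402,769
JPY 8,415,402,769 ÷ 13.758 = NOK 611,673,409.58
NOK 611,673,409.58 × 0.79974 = HKD 489,179,692.58
HKD 489,179,692.58 × 0.18144 = NZD 88,756,763.42

NZD 88,756,763.42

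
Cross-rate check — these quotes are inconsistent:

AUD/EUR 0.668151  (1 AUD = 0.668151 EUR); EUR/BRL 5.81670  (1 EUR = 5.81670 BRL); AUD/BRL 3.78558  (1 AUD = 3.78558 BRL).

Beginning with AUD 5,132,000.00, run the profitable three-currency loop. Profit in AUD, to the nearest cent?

Profitable loop is AUD → EUR → BRL → AUD:
AUD 5,132,000.00 × 0.668151 = EUR 3,428,950.93
EUR 3,428,950.93 × 5.81670 = BRL 19,945,178.89
BRL 19,945,178.89 ÷ 3.78558 = AUD 5,268,724.71
Profit = AUD 5,268,724.71 − AUD 5,132,000.00

Profit: AUD 136,724.71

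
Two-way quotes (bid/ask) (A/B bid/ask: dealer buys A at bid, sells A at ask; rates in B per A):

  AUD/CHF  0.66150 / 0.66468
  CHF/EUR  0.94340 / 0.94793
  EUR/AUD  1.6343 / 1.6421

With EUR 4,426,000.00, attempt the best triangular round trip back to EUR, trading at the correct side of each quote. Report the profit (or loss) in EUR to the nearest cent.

Best loop EUR → AUD → CHF → EUR:
EUR 4,426,000.00 × 1.6343 (sell EUR at bid) = AUD 7,233,411.80
AUD 7,233,411.80 × 0.66150 (sell AUD at bid) = CHF 4,784,901.91
CHF 4,784,901.91 × 0.94340 (sell CHF at bid) = EUR 4,514,076.46

Net profit: EUR 88,076.46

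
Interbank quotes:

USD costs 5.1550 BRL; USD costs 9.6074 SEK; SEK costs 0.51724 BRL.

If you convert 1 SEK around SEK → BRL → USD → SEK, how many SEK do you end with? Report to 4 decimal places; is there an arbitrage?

Around SEK → BRL → USD → SEK: 1 × 0.51724 ÷ 5.1550 × 9.6074 = 0.963983
Product < 1; profitable direction is SEK → USD → BRL → SEK.

0.9640 (arbitrage exists)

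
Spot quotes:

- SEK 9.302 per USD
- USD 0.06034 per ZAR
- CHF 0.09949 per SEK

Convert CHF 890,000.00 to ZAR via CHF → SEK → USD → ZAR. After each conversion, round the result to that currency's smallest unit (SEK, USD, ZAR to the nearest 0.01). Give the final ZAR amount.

ZAR 15,937,820.68

CHF 890,000.00 ÷ 0.09949 = SEK 8,945,622.68
SEK 8,945,622.68 ÷ 9.302 = USD 961,688.10
USD 961,688.10 ÷ 0.06034 = ZAR 15,937,820.68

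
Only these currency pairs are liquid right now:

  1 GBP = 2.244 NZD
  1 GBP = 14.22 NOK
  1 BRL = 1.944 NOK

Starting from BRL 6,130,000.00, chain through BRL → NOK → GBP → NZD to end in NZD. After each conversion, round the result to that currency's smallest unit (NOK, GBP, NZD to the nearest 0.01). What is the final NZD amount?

BRL 6,130,000.00 × 1.944 = NOK 11,916,720.00
NOK 11,916,720.00 ÷ 14.22 = GBP 838,025.32
GBP 838,025.32 × 2.244 = NZD 1,880,528.82

NZD 1,880,528.82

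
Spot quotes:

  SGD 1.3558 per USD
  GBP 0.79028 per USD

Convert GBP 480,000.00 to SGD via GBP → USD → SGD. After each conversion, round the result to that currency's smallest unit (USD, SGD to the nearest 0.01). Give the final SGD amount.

GBP 480,000.00 ÷ 0.79028 = USD 607,379.66
USD 607,379.66 × 1.3558 = SGD 823,485.34

SGD 823,485.34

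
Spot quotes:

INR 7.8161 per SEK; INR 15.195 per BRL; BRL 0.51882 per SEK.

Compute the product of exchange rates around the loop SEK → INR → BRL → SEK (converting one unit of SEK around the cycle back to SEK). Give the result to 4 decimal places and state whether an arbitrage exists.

0.9915 (arbitrage exists)

Around SEK → INR → BRL → SEK: 1 × 7.8161 ÷ 15.195 ÷ 0.51882 = 0.991454
Product < 1; profitable direction is SEK → BRL → INR → SEK.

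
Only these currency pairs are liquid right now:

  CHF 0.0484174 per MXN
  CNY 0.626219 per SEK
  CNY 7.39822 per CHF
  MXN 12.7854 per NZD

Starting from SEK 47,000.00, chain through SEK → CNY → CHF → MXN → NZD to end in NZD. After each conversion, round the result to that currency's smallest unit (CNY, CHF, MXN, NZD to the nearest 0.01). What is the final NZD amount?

NZD 6,426.59

SEK 47,000.00 × 0.626219 = CNY 29,432.29
CNY 29,432.29 ÷ 7.39822 = CHF 3,978.29
CHF 3,978.29 ÷ 0.0484174 = MXN 82,166.54
MXN 82,166.54 ÷ 12.7854 = NZD 6,426.59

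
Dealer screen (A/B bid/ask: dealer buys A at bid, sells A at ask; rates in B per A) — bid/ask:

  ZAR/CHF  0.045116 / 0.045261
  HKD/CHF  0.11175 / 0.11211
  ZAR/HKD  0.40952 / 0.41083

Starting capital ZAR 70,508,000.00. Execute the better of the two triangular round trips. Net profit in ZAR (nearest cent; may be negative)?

Net profit: ZAR 783,359.91

Best loop ZAR → HKD → CHF → ZAR:
ZAR 70,508,000.00 × 0.40952 (sell ZAR at bid) = HKD 28,874,436.16
HKD 28,874,436.16 × 0.11175 (sell HKD at bid) = CHF 3,226,718.24
CHF 3,226,718.24 ÷ 0.045261 (buy ZAR at ask) = ZAR 71,291,359.91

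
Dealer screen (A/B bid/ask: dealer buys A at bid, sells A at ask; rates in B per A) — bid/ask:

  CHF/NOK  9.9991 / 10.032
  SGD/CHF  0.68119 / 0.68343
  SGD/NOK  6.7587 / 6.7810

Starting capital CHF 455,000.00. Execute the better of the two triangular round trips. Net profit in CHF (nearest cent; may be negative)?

Net profit: CHF 2,032.23

Best loop CHF → NOK → SGD → CHF:
CHF 455,000.00 × 9.9991 (sell CHF at bid) = NOK 4,549,590.50
NOK 4,549,590.50 ÷ 6.7810 (buy SGD at ask) = SGD 670,932.09
SGD 670,932.09 × 0.68119 (sell SGD at bid) = CHF 457,032.23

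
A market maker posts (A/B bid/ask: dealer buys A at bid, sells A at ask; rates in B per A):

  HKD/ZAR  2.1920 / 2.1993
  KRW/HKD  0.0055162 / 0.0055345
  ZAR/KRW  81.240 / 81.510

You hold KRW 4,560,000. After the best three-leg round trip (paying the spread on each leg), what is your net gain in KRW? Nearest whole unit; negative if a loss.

Net profit: KRW 36,117

Best loop KRW → ZAR → HKD → KRW:
KRW 4,560,000 ÷ 81.510 (buy ZAR at ask) = ZAR 55,944.06
ZAR 55,944.06 ÷ 2.1993 (buy HKD at ask) = HKD 25,437.21
HKD 25,437.21 ÷ 0.0055345 (buy KRW at ask) = KRW 4,596,117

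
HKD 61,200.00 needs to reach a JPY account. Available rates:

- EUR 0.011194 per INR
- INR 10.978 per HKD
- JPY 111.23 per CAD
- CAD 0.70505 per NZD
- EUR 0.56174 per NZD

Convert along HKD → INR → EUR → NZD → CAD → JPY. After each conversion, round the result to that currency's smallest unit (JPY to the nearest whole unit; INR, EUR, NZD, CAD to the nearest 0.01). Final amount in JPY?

HKD 61,200.00 × 10.978 = INR 671,853.60
INR 671,853.60 × 0.011194 = EUR 7,520.73
EUR 7,520.73 ÷ 0.56174 = NZD 13,388.28
NZD 13,388.28 × 0.70505 = CAD 9,439.41
CAD 9,439.41 × 111.23 = JPY 1,049,946

JPY 1,049,946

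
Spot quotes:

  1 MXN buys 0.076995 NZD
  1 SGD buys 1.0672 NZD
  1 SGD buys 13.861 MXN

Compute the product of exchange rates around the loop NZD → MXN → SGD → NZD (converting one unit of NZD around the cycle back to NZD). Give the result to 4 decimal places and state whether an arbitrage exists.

Around NZD → MXN → SGD → NZD: 1 ÷ 0.076995 ÷ 13.861 × 1.0672 = 0.999974
Product ≈ 1 (deviation 0.003%, within rounding noise).

1.0000 (no arbitrage)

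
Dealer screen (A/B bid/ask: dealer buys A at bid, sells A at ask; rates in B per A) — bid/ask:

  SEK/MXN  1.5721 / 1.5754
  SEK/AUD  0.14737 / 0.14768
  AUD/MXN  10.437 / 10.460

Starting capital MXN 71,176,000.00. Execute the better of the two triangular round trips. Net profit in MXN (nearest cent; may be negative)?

Net profit: MXN 1,260,986.90

Best loop MXN → AUD → SEK → MXN:
MXN 71,176,000.00 ÷ 10.460 (buy AUD at ask) = AUD 6,804,588.91
AUD 6,804,588.91 ÷ 0.14768 (buy SEK at ask) = SEK 46,076,577.13
SEK 46,076,577.13 × 1.5721 (sell SEK at bid) = MXN 72,436,986.90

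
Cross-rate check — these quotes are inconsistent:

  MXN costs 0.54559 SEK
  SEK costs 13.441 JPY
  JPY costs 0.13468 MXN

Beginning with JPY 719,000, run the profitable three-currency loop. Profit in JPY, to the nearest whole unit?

Profit: JPY 8,994

Profitable loop is JPY → SEK → MXN → JPY:
JPY 719,000 ÷ 13.441 = SEK 53,493.04
SEK 53,493.04 ÷ 0.54559 = MXN 98,046.23
MXN 98,046.23 ÷ 0.13468 = JPY 727,994
Profit = JPY 727,994 − JPY 719,000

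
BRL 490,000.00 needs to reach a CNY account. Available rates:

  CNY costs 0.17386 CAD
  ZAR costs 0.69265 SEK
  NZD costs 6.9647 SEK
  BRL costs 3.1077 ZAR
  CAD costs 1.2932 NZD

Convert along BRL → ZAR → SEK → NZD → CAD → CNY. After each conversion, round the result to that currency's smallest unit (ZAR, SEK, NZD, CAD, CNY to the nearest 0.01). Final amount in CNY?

CNY 673,567.64

BRL 490,000.00 × 3.1077 = ZAR 1,522,773.00
ZAR 1,522,773.00 × 0.69265 = SEK 1,054,748.72
SEK 1,054,748.72 ÷ 6.9647 = NZD 151,442.09
NZD 151,442.09 ÷ 1.2932 = CAD 117,106.47
CAD 117,106.47 ÷ 0.17386 = CNY 673,567.64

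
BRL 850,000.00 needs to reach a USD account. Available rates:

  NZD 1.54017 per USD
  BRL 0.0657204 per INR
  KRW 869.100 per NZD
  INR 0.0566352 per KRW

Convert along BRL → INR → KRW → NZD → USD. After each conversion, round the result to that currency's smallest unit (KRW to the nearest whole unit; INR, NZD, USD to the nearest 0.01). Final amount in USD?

BRL 850,000.00 ÷ 0.0657204 = INR 12,933,579.22
INR 12,933,579.22 ÷ 0.0566352 = KRW 228,366,444
KRW 228,366,444 ÷ 869.100 = NZD 262,761.99
NZD 262,761.99 ÷ 1.54017 = USD 170,605.84

USD 170,605.84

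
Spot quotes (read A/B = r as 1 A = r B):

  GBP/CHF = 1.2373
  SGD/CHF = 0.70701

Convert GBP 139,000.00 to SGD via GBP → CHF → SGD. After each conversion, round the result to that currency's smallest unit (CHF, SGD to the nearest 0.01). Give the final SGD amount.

SGD 243,256.39

GBP 139,000.00 × 1.2373 = CHF 171,984.70
CHF 171,984.70 ÷ 0.70701 = SGD 243,256.39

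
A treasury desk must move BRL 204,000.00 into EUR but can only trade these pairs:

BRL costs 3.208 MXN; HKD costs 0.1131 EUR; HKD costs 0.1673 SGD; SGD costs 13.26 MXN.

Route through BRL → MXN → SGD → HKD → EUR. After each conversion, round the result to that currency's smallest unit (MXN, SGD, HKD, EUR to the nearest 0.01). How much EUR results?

EUR 33,364.74

BRL 204,000.00 × 3.208 = MXN 654,432.00
MXN 654,432.00 ÷ 13.26 = SGD 49,353.85
SGD 49,353.85 ÷ 0.1673 = HKD 295,002.09
HKD 295,002.09 × 0.1131 = EUR 33,364.74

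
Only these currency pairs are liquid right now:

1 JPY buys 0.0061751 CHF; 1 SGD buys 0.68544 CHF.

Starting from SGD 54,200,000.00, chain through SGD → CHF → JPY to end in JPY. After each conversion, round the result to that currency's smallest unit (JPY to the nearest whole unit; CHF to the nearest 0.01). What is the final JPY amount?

JPY 6,016,234,231

SGD 54,200,000.00 × 0.68544 = CHF 37,150,848.00
CHF 37,150,848.00 ÷ 0.0061751 = JPY 6,016,234,231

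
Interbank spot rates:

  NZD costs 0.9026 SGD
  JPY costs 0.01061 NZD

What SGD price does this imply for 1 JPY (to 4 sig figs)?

JPY/SGD = 0.009577

1 JPY × 0.01061 = 0.01061 NZD
0.01061 NZD × 0.9026 = 0.00957659 SGD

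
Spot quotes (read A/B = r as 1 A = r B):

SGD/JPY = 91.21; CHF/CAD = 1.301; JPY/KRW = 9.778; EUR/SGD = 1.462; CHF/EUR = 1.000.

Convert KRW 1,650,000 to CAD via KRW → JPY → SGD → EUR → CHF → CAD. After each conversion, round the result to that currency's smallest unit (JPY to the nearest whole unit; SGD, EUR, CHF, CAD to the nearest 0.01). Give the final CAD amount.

CAD 1,646.34

KRW 1,650,000 ÷ 9.778 = JPY 168,746
JPY 168,746 ÷ 91.21 = SGD 1,850.08
SGD 1,850.08 ÷ 1.462 = EUR 1,265.44
EUR 1,265.44 ÷ 1.000 = CHF 1,265.44
CHF 1,265.44 × 1.301 = CAD 1,646.34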